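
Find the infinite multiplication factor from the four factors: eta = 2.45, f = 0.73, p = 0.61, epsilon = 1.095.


k_inf = eta * f * p * epsilon
k_inf = 2.45 * 0.73 * 0.61 * 1.095
k_inf = 1.1946

1.1946


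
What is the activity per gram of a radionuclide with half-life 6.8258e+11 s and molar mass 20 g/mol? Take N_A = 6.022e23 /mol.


lambda = ln(2) / t_half = ln(2) / 6.8258e+11 = 1.015481e-12 /s
SA = lambda * N_A / M
SA = 1.015481e-12 * 6.022e23 / 20
SA = 3.0576e+10 Bq/g

3.0576e+10


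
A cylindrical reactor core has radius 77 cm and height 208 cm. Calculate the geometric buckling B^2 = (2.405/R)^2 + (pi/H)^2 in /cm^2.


B^2 = (2.405/R)^2 + (pi/H)^2
B^2 = (2.405/77)^2 + (pi/208)^2
B^2 = 0.0012037 /cm^2

0.0012037


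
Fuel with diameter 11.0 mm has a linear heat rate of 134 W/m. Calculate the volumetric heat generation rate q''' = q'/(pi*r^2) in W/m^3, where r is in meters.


r = D / 2 / 1000 = 11.0 / 2 / 1000 = 0.0055 m
q''' = q' / (pi * r^2)
q''' = 134 / (pi * 0.0055^2)
q''' = 1.4100e+06 W/m^3

1.4100e+06


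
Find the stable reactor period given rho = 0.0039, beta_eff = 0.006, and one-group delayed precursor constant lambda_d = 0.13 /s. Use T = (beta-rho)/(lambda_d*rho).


T = (beta - rho) / (lambda_d * rho)
T = (0.006 - 0.0039) / (0.13 * 0.0039)
T = 4.1420 s

4.1420


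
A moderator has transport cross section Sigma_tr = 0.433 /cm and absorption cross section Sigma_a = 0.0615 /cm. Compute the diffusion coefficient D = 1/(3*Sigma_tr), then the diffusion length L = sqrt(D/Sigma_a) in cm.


D = 1 / (3 * Sigma_tr) = 1 / (3 * 0.433) = 0.7698229 cm
L = sqrt(D / Sigma_a)
L = sqrt(0.7698229 / 0.0615)
L = 3.5380 cm

3.5380


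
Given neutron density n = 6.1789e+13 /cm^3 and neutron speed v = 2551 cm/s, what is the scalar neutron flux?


phi = n * v
phi = 6.1789e+13 * 2551
phi = 1.5762e+17 /cm^2/s

1.5762e+17


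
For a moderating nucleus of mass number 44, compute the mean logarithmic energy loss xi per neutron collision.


xi = 1 + (A-1)^2/(2A) * ln((A-1)/(A+1))
xi = 1 + (44-1)^2/(2*44) * ln((44-1)/(44 +1))
xi = 0.044774

0.044774


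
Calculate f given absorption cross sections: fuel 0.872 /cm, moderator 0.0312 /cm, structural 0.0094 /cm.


f = Sigma_a_fuel / (Sigma_a_fuel + Sigma_a_mod + Sigma_a_other)
f = 0.872 / (0.872 + 0.0312 + 0.0094)
f = 0.95551

0.95551


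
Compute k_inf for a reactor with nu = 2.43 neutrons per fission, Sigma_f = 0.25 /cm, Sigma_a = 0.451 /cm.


k_inf = nu * Sigma_f / Sigma_a
k_inf = 2.43 * 0.25 / 0.451
k_inf = 1.3470

1.3470


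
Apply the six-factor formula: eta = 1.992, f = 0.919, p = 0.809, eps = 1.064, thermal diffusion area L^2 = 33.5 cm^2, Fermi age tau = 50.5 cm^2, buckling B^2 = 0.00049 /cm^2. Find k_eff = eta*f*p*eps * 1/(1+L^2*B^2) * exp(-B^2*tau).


k_inf = eta*f*p*eps = 1.992*0.919*0.809*1.064 = 1.575778
P_TNL = 1/(1 + L^2*B^2) = 1/(1 + 33.5*0.00049) = 0.9838501
P_FNL = exp(-B^2*tau) = exp(-0.00049*50.5) = 0.9755586
k_eff = k_inf * P_TNL * P_FNL = 1.575778 * 0.9838501 * 0.9755586
k_eff = 1.5124

1.5124


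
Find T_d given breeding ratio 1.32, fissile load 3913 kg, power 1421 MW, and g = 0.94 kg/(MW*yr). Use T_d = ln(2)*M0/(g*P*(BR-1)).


Breeding gain G = BR - 1 = 1.32 - 1 = 0.32
Fissile production rate = g * P * G = 0.94 * 1421 * 0.32 = 427.4368 kg/yr
T_d = ln(2) * M0 / (g * P * G)
T_d = ln(2) * 3913 / 427.4368 = 6.3455 yr

6.3455


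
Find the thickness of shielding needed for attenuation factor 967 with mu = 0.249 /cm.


x = ln(factor) / mu
x = ln(967) / 0.249
x = 27.607 cm

27.607


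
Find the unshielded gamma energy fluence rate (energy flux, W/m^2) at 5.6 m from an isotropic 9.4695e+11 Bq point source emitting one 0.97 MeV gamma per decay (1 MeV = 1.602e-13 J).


psi = A * E * 1.602e-13 / (4*pi*r^2)
psi = 9.4695e+11 * 0.97 * 1.602e-13 / (4*pi*5.6^2)
psi = 3.7340e-04 W/m^2

3.7340e-04


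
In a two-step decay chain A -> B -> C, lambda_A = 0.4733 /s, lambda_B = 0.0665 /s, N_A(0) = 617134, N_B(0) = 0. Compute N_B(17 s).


N_B(t) = lambda_A * N_A0 / (lambda_B - lambda_A) * [exp(-lambda_A*t) - exp(-lambda_B*t)]
exp(-0.4733*17) = 3.203488e-04; exp(-0.0665*17) = 0.3228718
N_B = 0.4733 * 617134 / (0.0665 - 0.4733) * (3.203488e-04 - 0.3228718)
N_B = 231598

231598


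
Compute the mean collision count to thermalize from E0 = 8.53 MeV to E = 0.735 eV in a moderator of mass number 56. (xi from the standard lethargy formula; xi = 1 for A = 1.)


xi = 1 + (A-1)^2/(2A)*ln((A-1)/(A+1)) = 0.03529286 (for A = 56)
n = ln(E0/E) / xi
n = ln(8.53e6 / 0.735) / 0.03529286
n = ln(1.160544e+07) / 0.03529286 = 460.91

460.91


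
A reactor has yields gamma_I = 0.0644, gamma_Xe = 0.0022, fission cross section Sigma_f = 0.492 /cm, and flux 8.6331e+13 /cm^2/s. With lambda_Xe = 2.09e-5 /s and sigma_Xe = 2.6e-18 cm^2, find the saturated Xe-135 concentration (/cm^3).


Xe_eq = (gamma_I + gamma_Xe) * Sigma_f * phi / (lambda_Xe + sigma_Xe * phi)
Numerator = (0.0644 + 0.0022) * 0.492 * 8.6331e+13 = 2.828825e+12
Denominator = 2.09e-5 + 2.6e-18 * 8.6331e+13 = 2.453606e-04
Xe_eq = 2.828825e+12 / 2.453606e-04 = 1.1529e+16 /cm^3

1.1529e+16


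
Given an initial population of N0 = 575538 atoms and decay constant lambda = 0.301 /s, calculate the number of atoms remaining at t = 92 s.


N = N0 * exp(-lambda * t)
N = 575538 * exp(-0.301 * 92)
N = 5.4149e-07

5.4149e-07


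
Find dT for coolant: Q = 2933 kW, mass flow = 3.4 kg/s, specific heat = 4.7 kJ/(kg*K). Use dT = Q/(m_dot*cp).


dT = Q / (m_dot * cp)
dT = 2933 / (3.4 * 4.7)
dT = 183.54 C

183.54


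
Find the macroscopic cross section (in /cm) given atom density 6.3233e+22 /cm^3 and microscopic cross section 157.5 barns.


Sigma = N * sigma_barns * 1e-24
Sigma = 6.3233e+22 * 157.5 * 1e-24
Sigma = 9.9592 /cm

9.9592


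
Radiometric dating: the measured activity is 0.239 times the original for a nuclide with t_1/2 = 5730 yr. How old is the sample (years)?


lambda = ln(2) / t_half = ln(2) / 5730 = 1.209681e-04 /yr
t = -ln(A/A0) / lambda
t = -ln(0.239) / 1.209681e-04
t = 11832 yr

11832


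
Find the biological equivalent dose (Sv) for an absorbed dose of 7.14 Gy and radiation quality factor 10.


H = D * Q
H = 7.14 * 10
H = 71.400 Sv

71.400


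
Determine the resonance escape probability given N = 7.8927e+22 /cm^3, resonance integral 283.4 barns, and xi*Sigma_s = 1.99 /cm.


p = exp(-N * I * 1e-24 / (xi*Sigma_s))
p = exp(-7.8927e+22 * 283.4 * 1e-24 / 1.99)
p = 1.3136e-05

1.3136e-05


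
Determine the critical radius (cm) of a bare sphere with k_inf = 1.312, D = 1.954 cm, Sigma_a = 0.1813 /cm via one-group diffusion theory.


L^2 = D / Sigma_a = 1.954 / 0.1813 = 10.77772 cm^2
B_m^2 = (k_inf - 1) / L^2 = (1.312 - 1) / 10.77772 = 0.02894861 /cm^2
For a bare sphere: B_g = pi/R, so R_c = pi / sqrt(B_m^2)
R_c = pi / sqrt(0.02894861) = 18.464 cm

18.464


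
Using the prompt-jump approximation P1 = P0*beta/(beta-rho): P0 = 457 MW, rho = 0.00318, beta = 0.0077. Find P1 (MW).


P1/P0 = beta / (beta - rho)
P1/P0 = 0.0077 / (0.0077 - 0.00318) = 1.703540
P1 = 457 * 1.703540 = 778.52 MW

778.52


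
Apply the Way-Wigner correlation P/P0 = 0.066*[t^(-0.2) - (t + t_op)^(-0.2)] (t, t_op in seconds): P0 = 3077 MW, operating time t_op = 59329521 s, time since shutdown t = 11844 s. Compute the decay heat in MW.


P/P0 = 0.066 * [t^(-0.2) - (t + t_op)^(-0.2)]
P/P0 = 0.066 * [11844^(-0.2) - (11844 + 59329521)^(-0.2)]
P/P0 = 0.066 * [0.1532147 - 0.02788229] = 0.008271939
P = 3077 * 0.008271939 = 25.453 MW

25.453


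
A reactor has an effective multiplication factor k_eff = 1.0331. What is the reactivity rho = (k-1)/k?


rho = (k_eff - 1) / k_eff
rho = (1.0331 - 1) / 1.0331
rho = 0.032039

0.032039


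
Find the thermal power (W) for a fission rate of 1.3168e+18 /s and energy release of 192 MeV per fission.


P = fission_rate * E_MeV * 1.602e-13
P = 1.3168e+18 * 192 * 1.602e-13
P = 4.0503e+07 W

4.0503e+07


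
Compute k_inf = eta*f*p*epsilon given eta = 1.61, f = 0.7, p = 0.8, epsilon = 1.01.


k_inf = eta * f * p * epsilon
k_inf = 1.61 * 0.7 * 0.8 * 1.01
k_inf = 0.91062

0.91062


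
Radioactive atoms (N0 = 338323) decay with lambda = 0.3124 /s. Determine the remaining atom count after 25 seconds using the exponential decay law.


N = N0 * exp(-lambda * t)
N = 338323 * exp(-0.3124 * 25)
N = 137.24

137.24


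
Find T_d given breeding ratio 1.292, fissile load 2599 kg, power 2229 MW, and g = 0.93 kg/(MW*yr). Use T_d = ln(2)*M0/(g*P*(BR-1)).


Breeding gain G = BR - 1 = 1.292 - 1 = 0.292
Fissile production rate = g * P * G = 0.93 * 2229 * 0.292 = 605.30724 kg/yr
T_d = ln(2) * M0 / (g * P * G)
T_d = ln(2) * 2599 / 605.30724 = 2.9762 yr

2.9762


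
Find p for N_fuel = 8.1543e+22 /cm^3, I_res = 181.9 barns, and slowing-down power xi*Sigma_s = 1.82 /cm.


p = exp(-N * I * 1e-24 / (xi*Sigma_s))
p = exp(-8.1543e+22 * 181.9 * 1e-24 / 1.82)
p = 2.8879e-04

2.8879e-04


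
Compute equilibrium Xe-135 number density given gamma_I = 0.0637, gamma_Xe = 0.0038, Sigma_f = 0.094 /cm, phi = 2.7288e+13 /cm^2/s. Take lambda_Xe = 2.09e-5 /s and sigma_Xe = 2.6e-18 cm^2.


Xe_eq = (gamma_I + gamma_Xe) * Sigma_f * phi / (lambda_Xe + sigma_Xe * phi)
Numerator = (0.0637 + 0.0038) * 0.094 * 2.7288e+13 = 1.731424e+11
Denominator = 2.09e-5 + 2.6e-18 * 2.7288e+13 = 9.184880e-05
Xe_eq = 1.731424e+11 / 9.184880e-05 = 1.8851e+15 /cm^3

1.8851e+15


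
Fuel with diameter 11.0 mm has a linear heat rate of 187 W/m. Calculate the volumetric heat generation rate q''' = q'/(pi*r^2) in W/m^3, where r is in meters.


r = D / 2 / 1000 = 11.0 / 2 / 1000 = 0.0055 m
q''' = q' / (pi * r^2)
q''' = 187 / (pi * 0.0055^2)
q''' = 1.9677e+06 W/m^3

1.9677e+06


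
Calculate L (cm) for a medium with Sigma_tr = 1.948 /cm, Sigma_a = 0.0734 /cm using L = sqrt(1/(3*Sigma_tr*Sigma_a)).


D = 1 / (3 * Sigma_tr) = 1 / (3 * 1.948) = 0.1711157 cm
L = sqrt(D / Sigma_a)
L = sqrt(0.1711157 / 0.0734)
L = 1.5269 cm

1.5269


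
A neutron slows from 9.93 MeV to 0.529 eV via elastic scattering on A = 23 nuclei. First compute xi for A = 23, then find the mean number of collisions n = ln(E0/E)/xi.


xi = 1 + (A-1)^2/(2A)*ln((A-1)/(A+1)) = 0.08448899 (for A = 23)
n = ln(E0/E) / xi
n = ln(9.93e6 / 0.529) / 0.08448899
n = ln(1.877127e+07) / 0.08448899 = 198.23

198.23


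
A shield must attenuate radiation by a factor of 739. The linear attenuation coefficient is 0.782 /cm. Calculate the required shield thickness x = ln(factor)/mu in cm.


x = ln(factor) / mu
x = ln(739) / 0.782
x = 8.4467 cm

8.4467


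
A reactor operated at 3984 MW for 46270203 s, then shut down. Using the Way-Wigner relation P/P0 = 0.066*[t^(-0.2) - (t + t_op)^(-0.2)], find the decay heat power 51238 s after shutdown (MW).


P/P0 = 0.066 * [t^(-0.2) - (t + t_op)^(-0.2)]
P/P0 = 0.066 * [51238^(-0.2) - (51238 + 46270203)^(-0.2)]
P/P0 = 0.066 * [0.1143093 - 0.02929838] = 0.005610721
P = 3984 * 0.005610721 = 22.353 MW

22.353


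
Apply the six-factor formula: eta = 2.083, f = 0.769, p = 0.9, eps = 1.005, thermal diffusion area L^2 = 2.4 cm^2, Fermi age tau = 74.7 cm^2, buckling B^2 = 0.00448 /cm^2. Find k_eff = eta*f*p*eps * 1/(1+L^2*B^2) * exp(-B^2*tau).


k_inf = eta*f*p*eps = 2.083*0.769*0.9*1.005 = 1.448853
P_TNL = 1/(1 + L^2*B^2) = 1/(1 + 2.4*0.00448) = 0.9893624
P_FNL = exp(-B^2*tau) = exp(-0.00448*74.7) = 0.7155842
k_eff = k_inf * P_TNL * P_FNL = 1.448853 * 0.9893624 * 0.7155842
k_eff = 1.0257

1.0257


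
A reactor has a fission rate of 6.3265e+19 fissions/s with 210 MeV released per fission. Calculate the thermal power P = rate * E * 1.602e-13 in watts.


P = fission_rate * E_MeV * 1.602e-13
P = 6.3265e+19 * 210 * 1.602e-13
P = 2.1284e+09 W

2.1284e+09


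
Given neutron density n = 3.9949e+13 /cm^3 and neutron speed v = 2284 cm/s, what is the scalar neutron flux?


phi = n * v
phi = 3.9949e+13 * 2284
phi = 9.1244e+16 /cm^2/s

9.1244e+16


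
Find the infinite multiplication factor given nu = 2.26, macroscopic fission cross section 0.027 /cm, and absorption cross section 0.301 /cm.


k_inf = nu * Sigma_f / Sigma_a
k_inf = 2.26 * 0.027 / 0.301
k_inf = 0.20272

0.20272


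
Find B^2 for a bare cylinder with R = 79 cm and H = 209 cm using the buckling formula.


B^2 = (2.405/R)^2 + (pi/H)^2
B^2 = (2.405/79)^2 + (pi/209)^2
B^2 = 0.0011527 /cm^2

0.0011527


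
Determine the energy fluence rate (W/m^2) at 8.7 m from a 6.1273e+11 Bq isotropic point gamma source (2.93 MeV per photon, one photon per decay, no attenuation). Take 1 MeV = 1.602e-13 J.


psi = A * E * 1.602e-13 / (4*pi*r^2)
psi = 6.1273e+11 * 2.93 * 1.602e-13 / (4*pi*8.7^2)
psi = 3.0238e-04 W/m^2

3.0238e-04


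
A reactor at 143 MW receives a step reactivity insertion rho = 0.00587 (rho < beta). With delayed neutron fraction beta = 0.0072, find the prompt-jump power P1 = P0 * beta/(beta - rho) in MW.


P1/P0 = beta / (beta - rho)
P1/P0 = 0.0072 / (0.0072 - 0.00587) = 5.413534
P1 = 143 * 5.413534 = 774.14 MW

774.14


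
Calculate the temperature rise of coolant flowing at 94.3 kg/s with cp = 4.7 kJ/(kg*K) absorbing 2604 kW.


dT = Q / (m_dot * cp)
dT = 2604 / (94.3 * 4.7)
dT = 5.8753 C

5.8753


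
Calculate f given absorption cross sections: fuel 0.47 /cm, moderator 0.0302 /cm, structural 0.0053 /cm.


f = Sigma_a_fuel / (Sigma_a_fuel + Sigma_a_mod + Sigma_a_other)
f = 0.47 / (0.47 + 0.0302 + 0.0053)
f = 0.92977

0.92977


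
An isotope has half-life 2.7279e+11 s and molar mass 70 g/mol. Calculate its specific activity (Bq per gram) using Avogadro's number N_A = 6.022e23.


lambda = ln(2) / t_half = ln(2) / 2.7279e+11 = 2.540955e-12 /s
SA = lambda * N_A / M
SA = 2.540955e-12 * 6.022e23 / 70
SA = 2.1859e+10 Bq/g

2.1859e+10


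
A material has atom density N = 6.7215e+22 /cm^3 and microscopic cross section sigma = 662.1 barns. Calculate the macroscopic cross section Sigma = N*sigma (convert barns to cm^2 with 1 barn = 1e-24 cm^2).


Sigma = N * sigma_barns * 1e-24
Sigma = 6.7215e+22 * 662.1 * 1e-24
Sigma = 44.503 /cm

44.503


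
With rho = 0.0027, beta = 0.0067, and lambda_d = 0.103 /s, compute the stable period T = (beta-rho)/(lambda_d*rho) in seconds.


T = (beta - rho) / (lambda_d * rho)
T = (0.0067 - 0.0027) / (0.103 * 0.0027)
T = 14.383 s

14.383


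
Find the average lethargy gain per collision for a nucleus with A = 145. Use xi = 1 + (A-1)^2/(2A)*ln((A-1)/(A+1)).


xi = 1 + (A-1)^2/(2A) * ln((A-1)/(A+1))
xi = 1 + (145-1)^2/(2*145) * ln((145-1)/(145 +1))
xi = 0.013730

0.013730


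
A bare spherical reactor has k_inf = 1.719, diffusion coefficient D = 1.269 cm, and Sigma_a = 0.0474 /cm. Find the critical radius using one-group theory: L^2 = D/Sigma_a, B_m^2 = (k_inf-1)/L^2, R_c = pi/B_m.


L^2 = D / Sigma_a = 1.269 / 0.0474 = 26.77215 cm^2
B_m^2 = (k_inf - 1) / L^2 = (1.719 - 1) / 26.77215 = 0.02685627 /cm^2
For a bare sphere: B_g = pi/R, so R_c = pi / sqrt(B_m^2)
R_c = pi / sqrt(0.02685627) = 19.170 cm

19.170


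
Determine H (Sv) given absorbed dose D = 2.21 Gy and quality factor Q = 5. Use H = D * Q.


H = D * Q
H = 2.21 * 5
H = 11.050 Sv

11.050


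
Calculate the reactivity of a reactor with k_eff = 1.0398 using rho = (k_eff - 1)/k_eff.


rho = (k_eff - 1) / k_eff
rho = (1.0398 - 1) / 1.0398
rho = 0.038277

0.038277


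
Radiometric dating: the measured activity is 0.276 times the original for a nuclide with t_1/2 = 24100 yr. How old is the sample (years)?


lambda = ln(2) / t_half = ln(2) / 24100 = 2.876129e-05 /yr
t = -ln(A/A0) / lambda
t = -ln(0.276) / 2.876129e-05
t = 44760 yr

44760


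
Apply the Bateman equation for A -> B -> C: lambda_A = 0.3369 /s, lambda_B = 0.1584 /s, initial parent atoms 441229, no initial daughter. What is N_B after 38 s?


N_B(t) = lambda_A * N_A0 / (lambda_B - lambda_A) * [exp(-lambda_A*t) - exp(-lambda_B*t)]
exp(-0.3369*38) = 2.754706e-06; exp(-0.1584*38) = 0.002431614
N_B = 0.3369 * 441229 / (0.1584 - 0.3369) * (2.754706e-06 - 0.002431614)
N_B = 2022.7

2022.7


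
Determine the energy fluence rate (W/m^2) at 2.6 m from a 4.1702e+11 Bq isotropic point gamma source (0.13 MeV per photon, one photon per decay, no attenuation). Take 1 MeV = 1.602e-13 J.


psi = A * E * 1.602e-13 / (4*pi*r^2)
psi = 4.1702e+11 * 0.13 * 1.602e-13 / (4*pi*2.6^2)
psi = 1.0224e-04 W/m^2

1.0224e-04


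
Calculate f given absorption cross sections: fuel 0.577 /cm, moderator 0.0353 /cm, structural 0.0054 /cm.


f = Sigma_a_fuel / (Sigma_a_fuel + Sigma_a_mod + Sigma_a_other)
f = 0.577 / (0.577 + 0.0353 + 0.0054)
f = 0.93411

0.93411


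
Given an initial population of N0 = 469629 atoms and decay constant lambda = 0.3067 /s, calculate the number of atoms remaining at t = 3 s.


N = N0 * exp(-lambda * t)
N = 469629 * exp(-0.3067 * 3)
N = 187137

187137


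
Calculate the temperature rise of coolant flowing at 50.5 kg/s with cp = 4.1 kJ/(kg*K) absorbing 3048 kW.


dT = Q / (m_dot * cp)
dT = 3048 / (50.5 * 4.1)
dT = 14.721 C

14.721


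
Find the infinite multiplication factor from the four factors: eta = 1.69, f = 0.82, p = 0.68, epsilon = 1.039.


k_inf = eta * f * p * epsilon
k_inf = 1.69 * 0.82 * 0.68 * 1.039
k_inf = 0.97910

0.97910


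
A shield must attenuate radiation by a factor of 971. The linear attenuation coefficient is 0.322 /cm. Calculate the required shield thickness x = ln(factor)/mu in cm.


x = ln(factor) / mu
x = ln(971) / 0.322
x = 21.361 cm

21.361


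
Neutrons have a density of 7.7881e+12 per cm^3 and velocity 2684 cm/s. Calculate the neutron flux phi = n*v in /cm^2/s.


phi = n * v
phi = 7.7881e+12 * 2684
phi = 2.0903e+16 /cm^2/s

2.0903e+16


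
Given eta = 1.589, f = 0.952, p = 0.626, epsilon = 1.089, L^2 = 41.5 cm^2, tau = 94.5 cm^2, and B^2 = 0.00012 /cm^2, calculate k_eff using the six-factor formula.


k_inf = eta*f*p*eps = 1.589*0.952*0.626*1.089 = 1.031248
P_TNL = 1/(1 + L^2*B^2) = 1/(1 + 41.5*0.00012) = 0.9950447
P_FNL = exp(-B^2*tau) = exp(-0.00012*94.5) = 0.9887241
k_eff = k_inf * P_TNL * P_FNL = 1.031248 * 0.9950447 * 0.9887241
k_eff = 1.0146

1.0146


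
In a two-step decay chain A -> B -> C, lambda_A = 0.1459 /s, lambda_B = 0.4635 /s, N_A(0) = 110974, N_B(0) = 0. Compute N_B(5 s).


N_B(t) = lambda_A * N_A0 / (lambda_B - lambda_A) * [exp(-lambda_A*t) - exp(-lambda_B*t)]
exp(-0.1459*5) = 0.4821500; exp(-0.4635*5) = 0.09851958
N_B = 0.1459 * 110974 / (0.4635 - 0.1459) * (0.4821500 - 0.09851958)
N_B = 19557

19557


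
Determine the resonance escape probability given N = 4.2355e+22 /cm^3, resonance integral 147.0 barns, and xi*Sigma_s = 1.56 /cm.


p = exp(-N * I * 1e-24 / (xi*Sigma_s))
p = exp(-4.2355e+22 * 147.0 * 1e-24 / 1.56)
p = 0.018479

0.018479


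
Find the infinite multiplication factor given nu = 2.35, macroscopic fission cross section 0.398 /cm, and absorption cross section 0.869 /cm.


k_inf = nu * Sigma_f / Sigma_a
k_inf = 2.35 * 0.398 / 0.869
k_inf = 1.0763

1.0763


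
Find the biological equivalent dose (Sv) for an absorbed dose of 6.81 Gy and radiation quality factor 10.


H = D * Q
H = 6.81 * 10
H = 68.100 Sv

68.100


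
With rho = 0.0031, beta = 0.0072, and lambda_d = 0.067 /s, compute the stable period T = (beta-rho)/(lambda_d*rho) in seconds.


T = (beta - rho) / (lambda_d * rho)
T = (0.0072 - 0.0031) / (0.067 * 0.0031)
T = 19.740 s

19.740


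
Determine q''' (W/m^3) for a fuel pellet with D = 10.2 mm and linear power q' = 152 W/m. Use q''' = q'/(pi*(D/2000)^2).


r = D / 2 / 1000 = 10.2 / 2 / 1000 = 0.0051 m
q''' = q' / (pi * r^2)
q''' = 152 / (pi * 0.0051^2)
q''' = 1.8602e+06 W/m^3

1.8602e+06


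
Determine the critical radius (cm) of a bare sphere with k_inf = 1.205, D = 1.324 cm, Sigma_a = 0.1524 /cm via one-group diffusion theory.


L^2 = D / Sigma_a = 1.324 / 0.1524 = 8.687664 cm^2
B_m^2 = (k_inf - 1) / L^2 = (1.205 - 1) / 8.687664 = 0.02359668 /cm^2
For a bare sphere: B_g = pi/R, so R_c = pi / sqrt(B_m^2)
R_c = pi / sqrt(0.02359668) = 20.451 cm

20.451


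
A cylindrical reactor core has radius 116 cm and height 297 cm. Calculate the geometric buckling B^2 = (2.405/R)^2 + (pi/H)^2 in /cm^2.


B^2 = (2.405/R)^2 + (pi/H)^2
B^2 = (2.405/116)^2 + (pi/297)^2
B^2 = 5.4174e-04 /cm^2

5.4174e-04


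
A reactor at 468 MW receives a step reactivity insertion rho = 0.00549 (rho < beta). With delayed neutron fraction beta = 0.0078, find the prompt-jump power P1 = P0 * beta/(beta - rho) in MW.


P1/P0 = beta / (beta - rho)
P1/P0 = 0.0078 / (0.0078 - 0.00549) = 3.376623
P1 = 468 * 3.376623 = 1580.3 MW

1580.3


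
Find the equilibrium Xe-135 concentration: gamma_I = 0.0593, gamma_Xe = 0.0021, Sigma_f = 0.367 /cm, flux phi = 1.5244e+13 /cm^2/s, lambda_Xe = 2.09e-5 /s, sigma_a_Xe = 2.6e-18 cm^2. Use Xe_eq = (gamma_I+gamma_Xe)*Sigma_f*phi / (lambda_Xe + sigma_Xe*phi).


Xe_eq = (gamma_I + gamma_Xe) * Sigma_f * phi / (lambda_Xe + sigma_Xe * phi)
Numerator = (0.0593 + 0.0021) * 0.367 * 1.5244e+13 = 3.435052e+11
Denominator = 2.09e-5 + 2.6e-18 * 1.5244e+13 = 6.053440e-05
Xe_eq = 3.435052e+11 / 6.053440e-05 = 5.6745e+15 /cm^3

5.6745e+15


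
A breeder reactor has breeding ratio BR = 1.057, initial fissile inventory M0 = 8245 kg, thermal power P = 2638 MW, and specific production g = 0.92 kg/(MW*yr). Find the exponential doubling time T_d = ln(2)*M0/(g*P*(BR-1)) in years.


Breeding gain G = BR - 1 = 1.057 - 1 = 0.057
Fissile production rate = g * P * G = 0.92 * 2638 * 0.057 = 138.33672 kg/yr
T_d = ln(2) * M0 / (g * P * G)
T_d = ln(2) * 8245 / 138.33672 = 41.312 yr

41.312


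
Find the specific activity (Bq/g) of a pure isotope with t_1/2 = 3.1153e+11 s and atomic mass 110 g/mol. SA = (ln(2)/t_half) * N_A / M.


lambda = ln(2) / t_half = ln(2) / 3.1153e+11 = 2.224977e-12 /s
SA = lambda * N_A / M
SA = 2.224977e-12 * 6.022e23 / 110
SA = 1.2181e+10 Bq/g

1.2181e+10


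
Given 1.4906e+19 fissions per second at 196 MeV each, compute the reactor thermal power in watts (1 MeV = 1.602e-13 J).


P = fission_rate * E_MeV * 1.602e-13
P = 1.4906e+19 * 196 * 1.602e-13
P = 4.6804e+08 W

4.6804e+08


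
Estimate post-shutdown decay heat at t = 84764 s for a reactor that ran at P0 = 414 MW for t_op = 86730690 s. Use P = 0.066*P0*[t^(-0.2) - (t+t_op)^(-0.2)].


P/P0 = 0.066 * [t^(-0.2) - (t + t_op)^(-0.2)]
P/P0 = 0.066 * [84764^(-0.2) - (84764 + 86730690)^(-0.2)]
P/P0 = 0.066 * [0.1033612 - 0.02583929] = 0.005116446
P = 414 * 0.005116446 = 2.1182 MW

2.1182


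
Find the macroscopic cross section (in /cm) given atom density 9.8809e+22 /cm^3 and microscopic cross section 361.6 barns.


Sigma = N * sigma_barns * 1e-24
Sigma = 9.8809e+22 * 361.6 * 1e-24
Sigma = 35.729 /cm

35.729


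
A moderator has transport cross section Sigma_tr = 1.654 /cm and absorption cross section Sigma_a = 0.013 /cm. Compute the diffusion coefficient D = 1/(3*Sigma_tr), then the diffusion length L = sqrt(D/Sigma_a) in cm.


D = 1 / (3 * Sigma_tr) = 1 / (3 * 1.654) = 0.2015316 cm
L = sqrt(D / Sigma_a)
L = sqrt(0.2015316 / 0.013)
L = 3.9373 cm

3.9373


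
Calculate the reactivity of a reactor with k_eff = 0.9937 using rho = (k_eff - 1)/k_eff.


rho = (k_eff - 1) / k_eff
rho = (0.9937 - 1) / 0.9937
rho = -0.0063399

-0.0063399


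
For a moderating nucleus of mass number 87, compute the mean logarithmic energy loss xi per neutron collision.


xi = 1 + (A-1)^2/(2A) * ln((A-1)/(A+1))
xi = 1 + (87-1)^2/(2*87) * ln((87-1)/(87 +1))
xi = 0.022813

0.022813


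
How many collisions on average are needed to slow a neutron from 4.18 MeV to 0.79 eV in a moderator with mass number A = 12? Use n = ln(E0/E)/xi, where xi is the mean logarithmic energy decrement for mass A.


xi = 1 + (A-1)^2/(2A)*ln((A-1)/(A+1)) = 0.1577690 (for A = 12)
n = ln(E0/E) / xi
n = ln(4.18e6 / 0.79) / 0.1577690
n = ln(5.291139e+06) / 0.1577690 = 98.128

98.128


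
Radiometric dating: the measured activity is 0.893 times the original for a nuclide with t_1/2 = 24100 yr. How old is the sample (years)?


lambda = ln(2) / t_half = ln(2) / 24100 = 2.876129e-05 /yr
t = -ln(A/A0) / lambda
t = -ln(0.893) / 2.876129e-05
t = 3934.8 yr

3934.8


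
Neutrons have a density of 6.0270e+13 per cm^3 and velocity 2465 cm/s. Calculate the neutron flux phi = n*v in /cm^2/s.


phi = n * v
phi = 6.0270e+13 * 2465
phi = 1.4857e+17 /cm^2/s

1.4857e+17


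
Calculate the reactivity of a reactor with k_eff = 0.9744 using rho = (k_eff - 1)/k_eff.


rho = (k_eff - 1) / k_eff
rho = (0.9744 - 1) / 0.9744
rho = -0.026273

-0.026273


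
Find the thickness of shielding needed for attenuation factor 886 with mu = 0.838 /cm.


x = ln(factor) / mu
x = ln(886) / 0.838
x = 8.0987 cm

8.0987


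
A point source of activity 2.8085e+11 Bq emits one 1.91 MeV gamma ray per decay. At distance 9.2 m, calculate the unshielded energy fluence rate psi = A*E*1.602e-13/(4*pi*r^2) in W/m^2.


psi = A * E * 1.602e-13 / (4*pi*r^2)
psi = 2.8085e+11 * 1.91 * 1.602e-13 / (4*pi*9.2^2)
psi = 8.0795e-05 W/m^2

8.0795e-05


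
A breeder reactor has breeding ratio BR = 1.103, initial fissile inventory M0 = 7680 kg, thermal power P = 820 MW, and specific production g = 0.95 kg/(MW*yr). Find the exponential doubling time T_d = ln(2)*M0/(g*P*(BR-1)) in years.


Breeding gain G = BR - 1 = 1.103 - 1 = 0.103
Fissile production rate = g * P * G = 0.95 * 820 * 0.103 = 80.237 kg/yr
T_d = ln(2) * M0 / (g * P * G)
T_d = ln(2) * 7680 / 80.237 = 66.346 yr

66.346


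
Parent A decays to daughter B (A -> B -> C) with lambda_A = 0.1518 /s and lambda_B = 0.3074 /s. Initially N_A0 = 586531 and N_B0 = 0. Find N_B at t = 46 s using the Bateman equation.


N_B(t) = lambda_A * N_A0 / (lambda_B - lambda_A) * [exp(-lambda_A*t) - exp(-lambda_B*t)]
exp(-0.1518*46) = 9.277020e-04; exp(-0.3074*46) = 7.226072e-07
N_B = 0.1518 * 586531 / (0.3074 - 0.1518) * (9.277020e-04 - 7.226072e-07)
N_B = 530.42

530.42


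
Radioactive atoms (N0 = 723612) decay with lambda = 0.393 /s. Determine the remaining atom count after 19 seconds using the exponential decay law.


N = N0 * exp(-lambda * t)
N = 723612 * exp(-0.393 * 19)
N = 413.65

413.65


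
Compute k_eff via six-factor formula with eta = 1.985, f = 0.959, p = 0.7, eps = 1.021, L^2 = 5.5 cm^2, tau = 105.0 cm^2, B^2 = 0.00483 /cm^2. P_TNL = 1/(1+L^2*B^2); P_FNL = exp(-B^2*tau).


k_inf = eta*f*p*eps = 1.985*0.959*0.7*1.021 = 1.360514
P_TNL = 1/(1 + L^2*B^2) = 1/(1 + 5.5*0.00483) = 0.9741224
P_FNL = exp(-B^2*tau) = exp(-0.00483*105.0) = 0.6022094
k_eff = k_inf * P_TNL * P_FNL = 1.360514 * 0.9741224 * 0.6022094
k_eff = 0.79811

0.79811


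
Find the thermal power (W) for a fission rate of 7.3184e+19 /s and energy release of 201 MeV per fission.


P = fission_rate * E_MeV * 1.602e-13
P = 7.3184e+19 * 201 * 1.602e-13
P = 2.3565e+09 W

2.3565e+09


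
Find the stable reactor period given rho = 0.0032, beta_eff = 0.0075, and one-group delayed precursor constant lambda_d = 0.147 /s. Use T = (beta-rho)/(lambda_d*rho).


T = (beta - rho) / (lambda_d * rho)
T = (0.0075 - 0.0032) / (0.147 * 0.0032)
T = 9.1412 s

9.1412


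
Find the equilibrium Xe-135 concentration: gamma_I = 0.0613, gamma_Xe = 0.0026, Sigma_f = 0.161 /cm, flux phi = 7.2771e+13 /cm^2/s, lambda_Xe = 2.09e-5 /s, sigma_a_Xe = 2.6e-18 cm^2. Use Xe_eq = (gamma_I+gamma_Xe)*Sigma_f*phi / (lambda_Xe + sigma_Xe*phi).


Xe_eq = (gamma_I + gamma_Xe) * Sigma_f * phi / (lambda_Xe + sigma_Xe * phi)
Numerator = (0.0613 + 0.0026) * 0.161 * 7.2771e+13 = 7.486608e+11
Denominator = 2.09e-5 + 2.6e-18 * 7.2771e+13 = 2.101046e-04
Xe_eq = 7.486608e+11 / 2.101046e-04 = 3.5633e+15 /cm^3

3.5633e+15


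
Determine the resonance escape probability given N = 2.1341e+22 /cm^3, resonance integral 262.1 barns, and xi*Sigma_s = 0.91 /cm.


p = exp(-N * I * 1e-24 / (xi*Sigma_s))
p = exp(-2.1341e+22 * 262.1 * 1e-24 / 0.91)
p = 0.0021406

0.0021406


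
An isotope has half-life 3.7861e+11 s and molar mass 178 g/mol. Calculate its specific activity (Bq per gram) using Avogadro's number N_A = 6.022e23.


lambda = ln(2) / t_half = ln(2) / 3.7861e+11 = 1.830768e-12 /s
SA = lambda * N_A / M
SA = 1.830768e-12 * 6.022e23 / 178
SA = 6.1938e+09 Bq/g

6.1938e+09


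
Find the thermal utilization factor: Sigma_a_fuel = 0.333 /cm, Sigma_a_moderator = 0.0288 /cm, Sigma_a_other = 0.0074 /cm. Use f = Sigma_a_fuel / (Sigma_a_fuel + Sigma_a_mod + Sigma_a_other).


f = Sigma_a_fuel / (Sigma_a_fuel + Sigma_a_mod + Sigma_a_other)
f = 0.333 / (0.333 + 0.0288 + 0.0074)
f = 0.90195

0.90195


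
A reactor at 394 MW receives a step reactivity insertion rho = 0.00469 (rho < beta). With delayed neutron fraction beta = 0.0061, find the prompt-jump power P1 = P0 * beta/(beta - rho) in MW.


P1/P0 = beta / (beta - rho)
P1/P0 = 0.0061 / (0.0061 - 0.00469) = 4.326241
P1 = 394 * 4.326241 = 1704.5 MW

1704.5


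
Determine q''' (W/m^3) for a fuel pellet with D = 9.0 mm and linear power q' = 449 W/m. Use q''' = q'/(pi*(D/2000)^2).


r = D / 2 / 1000 = 9.0 / 2 / 1000 = 0.0045 m
q''' = q' / (pi * r^2)
q''' = 449 / (pi * 0.0045^2)
q''' = 7.0578e+06 W/m^3

7.0578e+06


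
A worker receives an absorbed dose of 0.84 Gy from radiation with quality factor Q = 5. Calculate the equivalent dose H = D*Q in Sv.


H = D * Q
H = 0.84 * 5
H = 4.2000 Sv

4.2000


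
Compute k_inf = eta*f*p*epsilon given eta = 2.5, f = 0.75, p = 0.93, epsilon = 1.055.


k_inf = eta * f * p * epsilon
k_inf = 2.5 * 0.75 * 0.93 * 1.055
k_inf = 1.8397

1.8397


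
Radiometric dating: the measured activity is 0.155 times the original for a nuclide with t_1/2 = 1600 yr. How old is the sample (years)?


lambda = ln(2) / t_half = ln(2) / 1600 = 4.332170e-04 /yr
t = -ln(A/A0) / lambda
t = -ln(0.155) / 4.332170e-04
t = 4303.5 yr

4303.5


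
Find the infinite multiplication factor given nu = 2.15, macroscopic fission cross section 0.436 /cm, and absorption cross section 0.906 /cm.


k_inf = nu * Sigma_f / Sigma_a
k_inf = 2.15 * 0.436 / 0.906
k_inf = 1.0347

1.0347


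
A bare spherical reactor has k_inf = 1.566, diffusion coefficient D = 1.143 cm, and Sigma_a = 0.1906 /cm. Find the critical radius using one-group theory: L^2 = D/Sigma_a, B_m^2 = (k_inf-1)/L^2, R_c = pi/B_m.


L^2 = D / Sigma_a = 1.143 / 0.1906 = 5.996852 cm^2
B_m^2 = (k_inf - 1) / L^2 = (1.566 - 1) / 5.996852 = 0.09438285 /cm^2
For a bare sphere: B_g = pi/R, so R_c = pi / sqrt(B_m^2)
R_c = pi / sqrt(0.09438285) = 10.226 cm

10.226


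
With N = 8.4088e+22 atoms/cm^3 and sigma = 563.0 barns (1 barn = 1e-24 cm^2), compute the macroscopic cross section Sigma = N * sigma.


Sigma = N * sigma_barns * 1e-24
Sigma = 8.4088e+22 * 563.0 * 1e-24
Sigma = 47.342 /cm

47.342


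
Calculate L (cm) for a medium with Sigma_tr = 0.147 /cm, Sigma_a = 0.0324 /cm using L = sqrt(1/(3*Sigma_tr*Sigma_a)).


D = 1 / (3 * Sigma_tr) = 1 / (3 * 0.147) = 2.267574 cm
L = sqrt(D / Sigma_a)
L = sqrt(2.267574 / 0.0324)
L = 8.3658 cm

8.3658


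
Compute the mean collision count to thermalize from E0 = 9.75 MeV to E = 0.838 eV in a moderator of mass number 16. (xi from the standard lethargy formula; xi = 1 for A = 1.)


xi = 1 + (A-1)^2/(2A)*ln((A-1)/(A+1)) = 0.1199467 (for A = 16)
n = ln(E0/E) / xi
n = ln(9.75e6 / 0.838) / 0.1199467
n = ln(1.163484e+07) / 0.1199467 = 135.64

135.64


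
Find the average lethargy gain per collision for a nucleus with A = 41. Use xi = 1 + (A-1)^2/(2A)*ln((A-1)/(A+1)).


xi = 1 + (A-1)^2/(2A) * ln((A-1)/(A+1))
xi = 1 + (41-1)^2/(2*41) * ln((41-1)/(41 +1))
xi = 0.047997

0.047997


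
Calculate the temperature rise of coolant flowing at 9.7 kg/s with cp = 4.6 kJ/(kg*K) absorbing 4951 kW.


dT = Q / (m_dot * cp)
dT = 4951 / (9.7 * 4.6)
dT = 110.96 C

110.96


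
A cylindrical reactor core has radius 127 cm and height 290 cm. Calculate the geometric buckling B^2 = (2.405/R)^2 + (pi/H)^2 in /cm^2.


B^2 = (2.405/R)^2 + (pi/H)^2
B^2 = (2.405/127)^2 + (pi/290)^2
B^2 = 4.7597e-04 /cm^2

4.7597e-04


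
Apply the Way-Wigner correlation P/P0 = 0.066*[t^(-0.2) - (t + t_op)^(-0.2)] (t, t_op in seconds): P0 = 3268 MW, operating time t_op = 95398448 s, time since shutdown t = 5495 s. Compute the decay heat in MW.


P/P0 = 0.066 * [t^(-0.2) - (t + t_op)^(-0.2)]
P/P0 = 0.066 * [5495^(-0.2) - (5495 + 95398448)^(-0.2)]
P/P0 = 0.066 * [0.1786514 - 0.02535635] = 0.01011747
P = 3268 * 0.01011747 = 33.064 MW

33.064


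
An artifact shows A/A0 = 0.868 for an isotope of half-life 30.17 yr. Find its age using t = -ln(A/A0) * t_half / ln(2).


lambda = ln(2) / t_half = ln(2) / 30.17 = 0.02297472 /yr
t = -ln(A/A0) / lambda
t = -ln(0.868) / 0.02297472
t = 6.1617 yr

6.1617


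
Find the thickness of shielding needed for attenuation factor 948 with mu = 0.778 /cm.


x = ln(factor) / mu
x = ln(948) / 0.778
x = 8.8102 cm

8.8102


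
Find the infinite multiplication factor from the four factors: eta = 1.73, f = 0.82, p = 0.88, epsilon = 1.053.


k_inf = eta * f * p * epsilon
k_inf = 1.73 * 0.82 * 0.88 * 1.053
k_inf = 1.3145

1.3145


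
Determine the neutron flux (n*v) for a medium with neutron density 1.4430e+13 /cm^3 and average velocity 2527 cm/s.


phi = n * v
phi = 1.4430e+13 * 2527
phi = 3.6465e+16 /cm^2/s

3.6465e+16


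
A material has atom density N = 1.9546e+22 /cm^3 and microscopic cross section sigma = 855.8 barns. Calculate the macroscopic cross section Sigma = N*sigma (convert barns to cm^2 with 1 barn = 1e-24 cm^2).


Sigma = N * sigma_barns * 1e-24
Sigma = 1.9546e+22 * 855.8 * 1e-24
Sigma = 16.727 /cm

16.727


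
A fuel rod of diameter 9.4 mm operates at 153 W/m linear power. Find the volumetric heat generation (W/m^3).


r = D / 2 / 1000 = 9.4 / 2 / 1000 = 0.0047 m
q''' = q' / (pi * r^2)
q''' = 153 / (pi * 0.0047^2)
q''' = 2.2047e+06 W/m^3

2.2047e+06


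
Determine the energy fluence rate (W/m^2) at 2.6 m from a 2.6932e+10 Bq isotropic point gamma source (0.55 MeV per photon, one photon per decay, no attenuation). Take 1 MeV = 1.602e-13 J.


psi = A * E * 1.602e-13 / (4*pi*r^2)
psi = 2.6932e+10 * 0.55 * 1.602e-13 / (4*pi*2.6^2)
psi = 2.7934e-05 W/m^2

2.7934e-05


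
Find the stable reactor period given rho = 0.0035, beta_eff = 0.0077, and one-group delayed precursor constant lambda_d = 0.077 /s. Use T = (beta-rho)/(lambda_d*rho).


T = (beta - rho) / (lambda_d * rho)
T = (0.0077 - 0.0035) / (0.077 * 0.0035)
T = 15.584 s

15.584


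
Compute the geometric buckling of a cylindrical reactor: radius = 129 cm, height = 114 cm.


B^2 = (2.405/R)^2 + (pi/H)^2
B^2 = (2.405/129)^2 + (pi/114)^2
B^2 = 0.0011070 /cm^2

0.0011070


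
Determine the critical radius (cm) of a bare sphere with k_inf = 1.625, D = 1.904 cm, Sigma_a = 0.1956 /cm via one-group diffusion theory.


L^2 = D / Sigma_a = 1.904 / 0.1956 = 9.734151 cm^2
B_m^2 = (k_inf - 1) / L^2 = (1.625 - 1) / 9.734151 = 0.06420693 /cm^2
For a bare sphere: B_g = pi/R, so R_c = pi / sqrt(B_m^2)
R_c = pi / sqrt(0.06420693) = 12.398 cm

12.398


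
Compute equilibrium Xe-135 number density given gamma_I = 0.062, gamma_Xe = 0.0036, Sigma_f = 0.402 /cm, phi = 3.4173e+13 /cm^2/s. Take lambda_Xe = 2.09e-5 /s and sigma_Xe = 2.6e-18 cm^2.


Xe_eq = (gamma_I + gamma_Xe) * Sigma_f * phi / (lambda_Xe + sigma_Xe * phi)
Numerator = (0.062 + 0.0036) * 0.402 * 3.4173e+13 = 9.011830e+11
Denominator = 2.09e-5 + 2.6e-18 * 3.4173e+13 = 1.097498e-04
Xe_eq = 9.011830e+11 / 1.097498e-04 = 8.2112e+15 /cm^3

8.2112e+15


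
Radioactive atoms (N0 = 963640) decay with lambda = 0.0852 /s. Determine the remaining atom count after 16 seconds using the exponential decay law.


N = N0 * exp(-lambda * t)
N = 963640 * exp(-0.0852 * 16)
N = 246538

246538


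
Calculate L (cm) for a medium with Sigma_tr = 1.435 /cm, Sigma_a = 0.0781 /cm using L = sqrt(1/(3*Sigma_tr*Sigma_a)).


D = 1 / (3 * Sigma_tr) = 1 / (3 * 1.435) = 0.2322880 cm
L = sqrt(D / Sigma_a)
L = sqrt(0.2322880 / 0.0781)
L = 1.7246 cm

1.7246


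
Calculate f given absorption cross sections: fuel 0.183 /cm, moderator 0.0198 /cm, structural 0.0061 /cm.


f = Sigma_a_fuel / (Sigma_a_fuel + Sigma_a_mod + Sigma_a_other)
f = 0.183 / (0.183 + 0.0198 + 0.0061)
f = 0.87602

0.87602


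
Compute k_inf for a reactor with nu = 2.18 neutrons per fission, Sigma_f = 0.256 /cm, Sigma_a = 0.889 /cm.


k_inf = nu * Sigma_f / Sigma_a
k_inf = 2.18 * 0.256 / 0.889
k_inf = 0.62776

0.62776


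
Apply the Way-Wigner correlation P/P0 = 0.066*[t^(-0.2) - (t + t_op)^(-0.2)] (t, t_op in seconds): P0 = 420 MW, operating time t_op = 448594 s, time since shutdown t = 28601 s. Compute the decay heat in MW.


P/P0 = 0.066 * [t^(-0.2) - (t + t_op)^(-0.2)]
P/P0 = 0.066 * [28601^(-0.2) - (28601 + 448594)^(-0.2)]
P/P0 = 0.066 * [0.1284469 - 0.07315783] = 0.003649079
P = 420 * 0.003649079 = 1.5326 MW

1.5326


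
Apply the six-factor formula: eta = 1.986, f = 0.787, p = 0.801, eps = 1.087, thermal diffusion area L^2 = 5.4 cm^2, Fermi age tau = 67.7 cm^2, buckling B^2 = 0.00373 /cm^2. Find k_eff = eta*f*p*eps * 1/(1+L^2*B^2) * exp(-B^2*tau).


k_inf = eta*f*p*eps = 1.986*0.787*0.801*1.087 = 1.360868
P_TNL = 1/(1 + L^2*B^2) = 1/(1 + 5.4*0.00373) = 0.9802557
P_FNL = exp(-B^2*tau) = exp(-0.00373*67.7) = 0.7768399
k_eff = k_inf * P_TNL * P_FNL = 1.360868 * 0.9802557 * 0.7768399
k_eff = 1.0363

1.0363


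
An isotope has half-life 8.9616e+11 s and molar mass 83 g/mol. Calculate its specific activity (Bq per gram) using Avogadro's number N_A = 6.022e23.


lambda = ln(2) / t_half = ln(2) / 8.9616e+11 = 7.734636e-13 /s
SA = lambda * N_A / M
SA = 7.734636e-13 * 6.022e23 / 83
SA = 5.6118e+09 Bq/g

5.6118e+09


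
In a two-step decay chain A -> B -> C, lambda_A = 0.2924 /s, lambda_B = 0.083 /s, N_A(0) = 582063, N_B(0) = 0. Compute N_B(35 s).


N_B(t) = lambda_A * N_A0 / (lambda_B - lambda_A) * [exp(-lambda_A*t) - exp(-lambda_B*t)]
exp(-0.2924*35) = 3.592777e-05; exp(-0.083*35) = 0.05474879
N_B = 0.2924 * 582063 / (0.083 - 0.2924) * (3.592777e-05 - 0.05474879)
N_B = 44469

44469


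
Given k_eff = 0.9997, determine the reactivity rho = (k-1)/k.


rho = (k_eff - 1) / k_eff
rho = (0.9997 - 1) / 0.9997
rho = -3.0009e-04

-3.0009e-04


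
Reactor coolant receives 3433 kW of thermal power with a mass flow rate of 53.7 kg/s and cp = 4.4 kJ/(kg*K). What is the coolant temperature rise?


dT = Q / (m_dot * cp)
dT = 3433 / (53.7 * 4.4)
dT = 14.529 C

14.529


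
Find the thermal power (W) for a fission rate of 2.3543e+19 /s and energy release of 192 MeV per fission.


P = fission_rate * E_MeV * 1.602e-13
P = 2.3543e+19 * 192 * 1.602e-13
P = 7.2415e+08 W

7.2415e+08


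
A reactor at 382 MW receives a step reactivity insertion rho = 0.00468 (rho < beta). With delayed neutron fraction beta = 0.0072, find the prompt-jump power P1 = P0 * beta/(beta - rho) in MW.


P1/P0 = beta / (beta - rho)
P1/P0 = 0.0072 / (0.0072 - 0.00468) = 2.857143
P1 = 382 * 2.857143 = 1091.4 MW

1091.4


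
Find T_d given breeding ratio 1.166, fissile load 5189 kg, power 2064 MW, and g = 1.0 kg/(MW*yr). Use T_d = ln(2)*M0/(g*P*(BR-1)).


Breeding gain G = BR - 1 = 1.166 - 1 = 0.166
Fissile production rate = g * P * G = 1.0 * 2064 * 0.166 = 342.624 kg/yr
T_d = ln(2) * M0 / (g * P * G)
T_d = ln(2) * 5189 / 342.624 = 10.498 yr

10.498


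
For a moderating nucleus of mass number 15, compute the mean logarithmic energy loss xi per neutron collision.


xi = 1 + (A-1)^2/(2A) * ln((A-1)/(A+1))
xi = 1 + (15-1)^2/(2*15) * ln((15-1)/(15 +1))
xi = 0.12759

0.12759


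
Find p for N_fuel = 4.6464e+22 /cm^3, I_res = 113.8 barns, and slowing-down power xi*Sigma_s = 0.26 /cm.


p = exp(-N * I * 1e-24 / (xi*Sigma_s))
p = exp(-4.6464e+22 * 113.8 * 1e-24 / 0.26)
p = 1.4716e-09

1.4716e-09


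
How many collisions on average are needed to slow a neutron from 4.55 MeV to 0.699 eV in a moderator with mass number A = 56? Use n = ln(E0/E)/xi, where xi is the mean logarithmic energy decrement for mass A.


xi = 1 + (A-1)^2/(2A)*ln((A-1)/(A+1)) = 0.03529286 (for A = 56)
n = ln(E0/E) / xi
n = ln(4.55e6 / 0.699) / 0.03529286
n = ln(6.509299e+06) / 0.03529286 = 444.53

444.53
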